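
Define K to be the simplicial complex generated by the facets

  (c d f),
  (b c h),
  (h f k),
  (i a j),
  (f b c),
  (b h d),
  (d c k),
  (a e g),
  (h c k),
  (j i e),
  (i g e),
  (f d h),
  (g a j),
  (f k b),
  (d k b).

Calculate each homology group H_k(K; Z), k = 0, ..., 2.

H_0 ≅ Z^2,  H_1 ≅ Z ⊕ Z/2,  H_2 = 0.

We work with the vertex ordering a < b < c < d < e < f < g < h < i < j < k. The simplices of K, each written with vertices in increasing order, are:

  0-simplices (11): a, b, c, d, e, f, g, h, i, j, k
  1-simplices (25): ae, ag, ai, aj, bc, bd, bf, bh, bk, cd, cf, ch, ck, df, dh, dk, eg, ei, ej, fh, fk, gi, gj, hk, ij
  2-simplices (15): aeg, agj, aij, bcf, bch, bdh, bdk, bfk, cdf, cdk, chk, dfh, egi, eij, fhk

so the chain groups are C_0 ≅ Z^11, C_1 ≅ Z^25, C_2 ≅ Z^15.

∂_1: C_1 → C_0 maps an edge to its endpoints' difference, ∂[p,q] = q − p. For instance
  ∂cd = d − c.
The resulting 11×25 matrix has rank 9, and its Smith normal form has invariant factors (1,1,1,1,1,1,1,1,1).

The boundary map ∂_2: C_2 → C_1 acts by ∂[p,q,r] = [q,r] − [p,r] + [p,q]. For instance
  ∂dfh = fh − dh + df,
  ∂bdh = dh − bh + bd.
The 25×15 boundary matrix has rank 15 and Smith normal form diag(1,1,1,1,1,1,1,1,1,1,1,1,1,1,2).

From H_k ≅ ker(∂_k) / im(∂_{k+1}) we obtain:

  H_0: rank C_0 − rank ∂_1 = 11 − 9 = 2, and the invariant factors of ∂_1 are all 1, so H_0 = Z^2.
  H_1: rank ker ∂_1 − rank ∂_2 = (25 − 9) − 15 = 1, and ∂_2 has invariant factor 2 > 1, so H_1 = Z ⊕ Z/2.
  H_2: rank ker ∂_2 − rank ∂_3 = (15 − 15) − 0 = 0, and there is no ∂_3, so H_2 = 0.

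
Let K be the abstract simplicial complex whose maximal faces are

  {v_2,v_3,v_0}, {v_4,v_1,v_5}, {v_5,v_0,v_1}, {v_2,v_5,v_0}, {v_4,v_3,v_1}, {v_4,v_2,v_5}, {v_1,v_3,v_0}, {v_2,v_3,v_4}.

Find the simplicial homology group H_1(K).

K has 6 vertices, 12 edges, 8 triangles.
rank ∂_1 = 5, rank ∂_2 = 7 ⇒ b_1 = 12 − 5 − 7 = 0; all invariant factors of ∂_2 are 1 so no torsion. So H_1 ≅ 0.

H_1 = 0.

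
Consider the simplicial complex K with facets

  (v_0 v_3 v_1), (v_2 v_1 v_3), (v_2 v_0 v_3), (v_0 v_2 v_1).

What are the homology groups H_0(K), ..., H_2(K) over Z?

H_0 ≅ Z,  H_1 = 0,  H_2 ≅ Z.

Fix the vertex order v_0 < v_1 < v_2 < v_3 and write every simplex with vertices in increasing order. Then dim K = 2 and the simplices of K are:

  0-simplices (4): [v_0], [v_1], [v_2], [v_3]
  1-simplices (6): [v_0,v_1], [v_0,v_2], [v_0,v_3], [v_1,v_2], [v_1,v_3], [v_2,v_3]
  2-simplices (4): [v_0,v_1,v_2], [v_0,v_1,v_3], [v_0,v_2,v_3], [v_1,v_2,v_3]

so the chain groups are C_0 ≅ Z^4, C_1 ≅ Z^6, C_2 ≅ Z^4.

∂_1: C_1 → C_0 maps an edge to its endpoints' difference, ∂[p,q] = q − p. For instance
  ∂[v_0,v_3] = [v_3] − [v_0].
The resulting 4×6 matrix has rank 3, and its Smith normal form has invariant factors (1,1,1).

Boundary ∂_2: C_2 → C_1 acts by ∂[p,q,r] = [q,r] − [p,r] + [p,q]. For instance
  ∂[v_1,v_2,v_3] = [v_2,v_3] − [v_1,v_3] + [v_1,v_2],
  ∂[v_0,v_2,v_3] = [v_2,v_3] − [v_0,v_3] + [v_0,v_2].
As a 6×4 matrix over Z this has rank 3, with invariant factors (1,1,1).

Now H_k = ker ∂_k / im ∂_{k+1}, so:

  H_0: rank C_0 − rank ∂_1 = 4 − 3 = 1, and the invariant factors of ∂_1 are all 1, so H_0 ≅ Z.
  H_1: rank ker ∂_1 − rank ∂_2 = (6 − 3) − 3 = 0, and the invariant factors of ∂_2 are all 1, so H_1 ≅ 0.
  H_2: rank ker ∂_2 − rank ∂_3 = (4 − 3) − 0 = 1, and there is no ∂_3, so H_2 ≅ Z.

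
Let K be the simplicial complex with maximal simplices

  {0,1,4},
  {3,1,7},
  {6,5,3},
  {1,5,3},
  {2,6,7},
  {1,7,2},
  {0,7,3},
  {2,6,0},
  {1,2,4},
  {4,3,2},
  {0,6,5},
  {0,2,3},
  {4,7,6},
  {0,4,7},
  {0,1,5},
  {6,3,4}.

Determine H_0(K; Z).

Fix the vertex order 0 < 1 < 2 < 3 < 4 < 5 < 6 < 7 and write every simplex with vertices in increasing order. Then dim K = 2 and the simplices of K are:

  0-simplices (8): [0], [1], [2], [3], [4], [5], [6], [7]
  1-simplices (24): (24 of them)
  2-simplices (16): [0,1,4], [0,1,5], [0,2,3], [0,2,6], [0,3,7], [0,4,7], [0,5,6], [1,2,4], [1,2,7], [1,3,5], [1,3,7], [2,3,4], [2,6,7], [3,4,6], [3,5,6], [4,6,7]

giving chain groups C_0 ≅ Z^8, C_1 ≅ Z^24, C_2 ≅ Z^16.

Boundary ∂_1: C_1 → C_0 maps an edge to its endpoints' difference, ∂[p,q] = q − p. For instance
  ∂[1,5] = [5] − [1].
The resulting 8×24 matrix has rank 7, and its Smith normal form has invariant factors (1,1,1,1,1,1,1).

The boundary map ∂_2: C_2 → C_1 acts by ∂[p,q,r] = [q,r] − [p,r] + [p,q]. For instance
  ∂[0,4,7] = [4,7] − [0,7] + [0,4],
  ∂[3,4,6] = [4,6] − [3,6] + [3,4].
The resulting 24×16 matrix has rank 15, and its Smith normal form has invariant factors (1,1,1,1,1,1,1,1,1,1,1,1,1,1,1).

Reading off H_k = ker ∂_k / im ∂_{k+1}:

  H_0: rank C_0 − rank ∂_1 = 8 − 7 = 1, and the invariant factors of ∂_1 are all 1, so H_0 = Z.

(K is a triangulation of the torus T^2.)

H_0 = Z.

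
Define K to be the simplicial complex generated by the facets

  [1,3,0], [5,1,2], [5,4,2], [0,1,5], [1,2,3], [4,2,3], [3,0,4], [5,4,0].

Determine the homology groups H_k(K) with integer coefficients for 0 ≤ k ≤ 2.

H_0 ≅ Z,  H_1 = 0,  H_2 ≅ Z.

We work with the vertex ordering 0 < 1 < 2 < 3 < 4 < 5. The simplices of K, each written with vertices in increasing order, are:

  0-simplices (6): [0], [1], [2], [3], [4], [5]
  1-simplices (12): [0,1], [0,3], [0,4], [0,5], [1,2], [1,3], [1,5], [2,3], [2,4], [2,5], [3,4], [4,5]
  2-simplices (8): [0,1,3], [0,1,5], [0,3,4], [0,4,5], [1,2,3], [1,2,5], [2,3,4], [2,4,5]

giving chain groups C_0 ≅ Z^6, C_1 ≅ Z^12, C_2 ≅ Z^8.

Boundary ∂_1: C_1 → C_0 maps an edge to its endpoints' difference, ∂[p,q] = q − p.
As a 6×12 matrix over Z this has rank 5, with invariant factors (1,1,1,1,1).

Boundary ∂_2: C_2 → C_1 sends each 2-simplex [p,q,r] to [q,r] − [p,r] + [p,q]. For instance
  ∂[2,3,4] = [3,4] − [2,4] + [2,3],
  ∂[0,1,5] = [1,5] − [0,5] + [0,1].
The resulting 12×8 matrix has rank 7, and its Smith normal form has invariant factors (1,1,1,1,1,1,1).

From H_k ≅ ker(∂_k) / im(∂_{k+1}) we obtain:

  H_0: rank C_0 − rank ∂_1 = 6 − 5 = 1, and the invariant factors of ∂_1 are all 1, so H_0 ≅ Z.
  H_1: rank ker ∂_1 − rank ∂_2 = (12 − 5) − 7 = 0, and the invariant factors of ∂_2 are all 1, so H_1 ≅ 0.
  H_2: rank ker ∂_2 − rank ∂_3 = (8 − 7) − 0 = 1, and there is no ∂_3, so H_2 ≅ Z.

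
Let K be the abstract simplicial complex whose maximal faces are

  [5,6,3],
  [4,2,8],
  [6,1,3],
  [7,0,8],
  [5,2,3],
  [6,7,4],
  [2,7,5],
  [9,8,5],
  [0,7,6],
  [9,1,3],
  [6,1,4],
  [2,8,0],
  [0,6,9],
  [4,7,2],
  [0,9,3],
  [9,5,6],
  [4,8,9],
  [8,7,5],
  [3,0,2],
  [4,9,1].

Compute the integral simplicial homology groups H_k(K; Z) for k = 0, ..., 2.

Fix the vertex order 0 < 1 < 2 < 3 < 4 < 5 < 6 < 7 < 8 < 9 and write every simplex with vertices in increasing order. Then dim K = 2 and the simplices of K are:

  0-simplices (10): [0], [1], [2], [3], [4], [5], [6], [7], [8], [9]
  1-simplices (30): (30 of them)
  2-simplices (20): (20 of them)

Hence C_0 ≅ Z^10, C_1 ≅ Z^30, C_2 ≅ Z^20.

The boundary map ∂_1: C_1 → C_0 maps an edge to its endpoints' difference, ∂[p,q] = q − p.
This gives a 10×30 integer matrix of rank 9; reducing to Smith normal form yields diagonal entries (1,1,1,1,1,1,1,1,1).

The boundary map ∂_2: C_2 → C_1 maps a triangle to the signed sum of its edges. For instance
  ∂[0,6,7] = [6,7] − [0,7] + [0,6],
  ∂[2,4,7] = [4,7] − [2,7] + [2,4].
As a 30×20 matrix over Z this has rank 20, with invariant factors (1,1,1,1,1,1,1,1,1,1,1,1,1,1,1,1,1,1,1,2).

Now H_k = ker ∂_k / im ∂_{k+1}, so:

  H_0: rank C_0 − rank ∂_1 = 10 − 9 = 1, and the invariant factors of ∂_1 are all 1, so H_0 = Z.
  H_1: rank ker ∂_1 − rank ∂_2 = (30 − 9) − 20 = 1, and ∂_2 has invariant factor 2 > 1, so H_1 = Z × Z/2.
  H_2: rank ker ∂_2 − rank ∂_3 = (20 − 20) − 0 = 0, and there is no ∂_3, so H_2 = 0.

H_0 = Z,  H_1 = Z × Z/2,  H_2 = 0.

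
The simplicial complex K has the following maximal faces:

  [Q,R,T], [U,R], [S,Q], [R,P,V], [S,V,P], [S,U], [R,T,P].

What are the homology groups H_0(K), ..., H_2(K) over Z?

H_0 ≅ Z,  H_1 ≅ Z^2,  H_2 = 0.

We work with the vertex ordering P < Q < R < S < T < U < V. The simplices of K, each written with vertices in increasing order, are:

  0-simplices (7): P, Q, R, S, T, U, V
  1-simplices (12): PR, PS, PT, PV, QR, QS, QT, RT, RU, RV, SU, SV
  2-simplices (4): PRT, PRV, PSV, QRT

so the chain groups are C_0 ≅ Z^7, C_1 ≅ Z^12, C_2 ≅ Z^4.

The boundary map ∂_1: C_1 → C_0 sends each edge [p,q] (with p < q) to q − p. For instance
  ∂PS = S − P.
As a 7×12 matrix over Z this has rank 6, with invariant factors (1,1,1,1,1,1).

The boundary map ∂_2: C_2 → C_1 sends each 2-simplex [p,q,r] to [q,r] − [p,r] + [p,q]. For instance
  ∂PRV = RV − PV + PR,
  ∂QRT = RT − QT + QR.
The 12×4 boundary matrix has rank 4 and Smith normal form diag(1,1,1,1).

Reading off H_k = ker ∂_k / im ∂_{k+1}:

  H_0: rank C_0 − rank ∂_1 = 7 − 6 = 1, and the invariant factors of ∂_1 are all 1, so H_0 = Z.
  H_1: rank ker ∂_1 − rank ∂_2 = (12 − 6) − 4 = 2, and the invariant factors of ∂_2 are all 1, so H_1 = Z^2.
  H_2: rank ker ∂_2 − rank ∂_3 = (4 − 4) − 0 = 0, and there is no ∂_3, so H_2 = 0.

As a check, the Euler characteristic is 7 − 12 + 4 = -1, which agrees with 1 − 2 + 0 = -1.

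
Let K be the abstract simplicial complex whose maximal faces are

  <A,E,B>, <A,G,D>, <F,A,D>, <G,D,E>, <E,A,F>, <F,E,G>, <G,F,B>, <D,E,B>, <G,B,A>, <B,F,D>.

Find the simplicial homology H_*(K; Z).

We work with the vertex ordering A < B < D < E < F < G. The simplices of K, each written with vertices in increasing order, are:

  0-simplices (6): A, B, D, E, F, G
  1-simplices (15): AB, AD, AE, AF, AG, BD, BE, BF, BG, DE, DF, DG, EF, EG, FG
  2-simplices (10): ABE, ABG, ADF, ADG, AEF, BDE, BDF, BFG, DEG, EFG

Hence C_0 ≅ Z^6, C_1 ≅ Z^15, C_2 ≅ Z^10.

Boundary ∂_1: C_1 → C_0 is given by ∂[p,q] = [q] − [p]. For instance
  ∂BG = G − B.
The resulting 6×15 matrix has rank 5, and its Smith normal form has invariant factors (1,1,1,1,1).

The boundary map ∂_2: C_2 → C_1 acts by ∂[p,q,r] = [q,r] − [p,r] + [p,q]. For instance
  ∂AEF = EF − AF + AE,
  ∂DEG = EG − DG + DE.
The 15×10 boundary matrix has rank 10 and Smith normal form diag(1,1,1,1,1,1,1,1,1,2).

Computing H_k = (kernel of ∂_k) / (image of ∂_{k+1}):

  H_0: rank C_0 − rank ∂_1 = 6 − 5 = 1, and the invariant factors of ∂_1 are all 1, so H_0 = Z.
  H_1: rank ker ∂_1 − rank ∂_2 = (15 − 5) − 10 = 0, and ∂_2 has invariant factor 2 > 1, so H_1 = Z_2.
  H_2: rank ker ∂_2 − rank ∂_3 = (10 − 10) − 0 = 0, and there is no ∂_3, so H_2 = 0.

H_0 ≅ Z,  H_1 ≅ Z_2,  H_2 = 0.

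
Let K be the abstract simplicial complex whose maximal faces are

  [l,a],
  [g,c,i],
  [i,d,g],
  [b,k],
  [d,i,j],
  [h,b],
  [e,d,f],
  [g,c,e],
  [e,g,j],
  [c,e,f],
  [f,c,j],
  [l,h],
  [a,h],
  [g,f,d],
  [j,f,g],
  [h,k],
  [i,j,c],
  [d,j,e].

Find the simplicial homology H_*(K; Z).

H_0 = Z^2,  H_1 = Z^2 ⊕ Z/2,  H_2 = 0.

Take the total order a < b < c < d < e < f < g < h < i < j < k < l on the vertex set. Then K (dimension 2) consists of the simplices:

  0-simplices (12): a, b, c, d, e, f, g, h, i, j, k, l
  1-simplices (24): ah, al, bh, bk, ce, cf, cg, ci, cj, de, df, dg, di, dj, ef, eg, ej, fg, fj, gi, gj, hk, hl, ij
  2-simplices (12): cef, ceg, cfj, cgi, cij, def, dej, dfg, dgi, dij, egj, fgj

Hence C_0 ≅ Z^12, C_1 ≅ Z^24, C_2 ≅ Z^12.

Boundary ∂_1: C_1 → C_0 maps an edge to its endpoints' difference, ∂[p,q] = q − p. For instance
  ∂ci = i − c.
As a 12×24 matrix over Z this has rank 10, with invariant factors (1,1,1,1,1,1,1,1,1,1).

Boundary ∂_2: C_2 → C_1 sends each 2-simplex [p,q,r] to [q,r] − [p,r] + [p,q]. For instance
  ∂cef = ef − cf + ce,
  ∂def = ef − df + de.
As a 24×12 matrix over Z this has rank 12, with invariant factors (1,1,1,1,1,1,1,1,1,1,1,2).

From H_k ≅ ker(∂_k) / im(∂_{k+1}) we obtain:

  H_0: rank C_0 − rank ∂_1 = 12 − 10 = 2, and the invariant factors of ∂_1 are all 1, so H_0 = Z^2.
  H_1: rank ker ∂_1 − rank ∂_2 = (24 − 10) − 12 = 2, and ∂_2 has invariant factor 2 > 1, so H_1 = Z^2 ⊕ Z/2.
  H_2: rank ker ∂_2 − rank ∂_3 = (12 − 12) − 0 = 0, and there is no ∂_3, so H_2 = 0.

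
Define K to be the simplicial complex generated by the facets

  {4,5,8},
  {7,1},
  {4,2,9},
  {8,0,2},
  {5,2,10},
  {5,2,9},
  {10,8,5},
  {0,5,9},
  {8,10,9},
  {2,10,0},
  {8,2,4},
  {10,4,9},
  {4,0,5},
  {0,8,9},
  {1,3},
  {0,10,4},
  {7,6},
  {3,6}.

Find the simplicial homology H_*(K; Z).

H_0 ≅ Z^2,  H_1 ≅ Z^3,  H_2 ≅ Z.

K has 11 vertices, 25 edges, 14 triangles.
rank ∂_0 = 0, rank ∂_1 = 9 ⇒ b_0 = 11 − 0 − 9 = 2; all invariant factors of ∂_1 are 1 so no torsion. So H_0 ≅ Z^2.
rank ∂_1 = 9, rank ∂_2 = 13 ⇒ b_1 = 25 − 9 − 13 = 3; all invariant factors of ∂_2 are 1 so no torsion. So H_1 ≅ Z^3.
rank ∂_2 = 13, rank ∂_3 = 0 ⇒ b_2 = 14 − 13 − 0 = 1. So H_2 ≅ Z.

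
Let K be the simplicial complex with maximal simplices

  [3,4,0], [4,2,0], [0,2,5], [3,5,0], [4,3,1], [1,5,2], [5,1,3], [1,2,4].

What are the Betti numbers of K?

K has 6 vertices, 12 edges, 8 triangles.
rank ∂_0 = 0, rank ∂_1 = 5 ⇒ b_0 = 6 − 0 − 5 = 1; all invariant factors of ∂_1 are 1 so no torsion. So H_0 ≅ Z.
rank ∂_1 = 5, rank ∂_2 = 7 ⇒ b_1 = 12 − 5 − 7 = 0; all invariant factors of ∂_2 are 1 so no torsion. So H_1 ≅ 0.
rank ∂_2 = 7, rank ∂_3 = 0 ⇒ b_2 = 8 − 7 − 0 = 1. So H_2 ≅ Z.

b_0 = 1, b_1 = 0, b_2 = 1.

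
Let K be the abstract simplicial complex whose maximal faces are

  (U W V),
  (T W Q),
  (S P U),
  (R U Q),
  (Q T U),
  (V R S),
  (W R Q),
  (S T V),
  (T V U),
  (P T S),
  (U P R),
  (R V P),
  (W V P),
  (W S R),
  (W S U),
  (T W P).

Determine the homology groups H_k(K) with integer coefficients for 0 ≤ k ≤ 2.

H_0 ≅ Z,  H_1 ≅ Z^2,  H_2 ≅ Z.

Take the total order P < Q < R < S < T < U < V < W on the vertex set. Then K (dimension 2) consists of the simplices:

  0-simplices (8): P, Q, R, S, T, U, V, W
  1-simplices (24): PR, PS, PT, PU, PV, PW, QR, QT, QU, QW, RS, RU, RV, RW, ST, SU, SV, SW, TU, TV, TW, UV, UW, VW
  2-simplices (16): PRU, PRV, PST, PSU, PTW, PVW, QRU, QRW, QTU, QTW, RSV, RSW, STV, SUW, TUV, UVW

Hence C_0 ≅ Z^8, C_1 ≅ Z^24, C_2 ≅ Z^16.

Boundary ∂_1: C_1 → C_0 maps an edge to its endpoints' difference, ∂[p,q] = q − p. For instance
  ∂SU = U − S.
As a 8×24 matrix over Z this has rank 7, with invariant factors (1,1,1,1,1,1,1).

∂_2: C_2 → C_1 acts by ∂[p,q,r] = [q,r] − [p,r] + [p,q]. For instance
  ∂PTW = TW − PW + PT,
  ∂PSU = SU − PU + PS.
The resulting 24×16 matrix has rank 15, and its Smith normal form has invariant factors (1,1,1,1,1,1,1,1,1,1,1,1,1,1,1).

From H_k ≅ ker(∂_k) / im(∂_{k+1}) we obtain:

  H_0: rank C_0 − rank ∂_1 = 8 − 7 = 1, and the invariant factors of ∂_1 are all 1, so H_0 ≅ Z.
  H_1: rank ker ∂_1 − rank ∂_2 = (24 − 7) − 15 = 2, and the invariant factors of ∂_2 are all 1, so H_1 ≅ Z^2.
  H_2: rank ker ∂_2 − rank ∂_3 = (16 − 15) − 0 = 1, and there is no ∂_3, so H_2 ≅ Z.

(K is a triangulation of the torus T^2.)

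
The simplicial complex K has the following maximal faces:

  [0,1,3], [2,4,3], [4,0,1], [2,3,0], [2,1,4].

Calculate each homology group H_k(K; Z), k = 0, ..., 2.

H_0 ≅ Z,  H_1 ≅ Z,  H_2 = 0.

K has 5 vertices, 10 edges, 5 triangles.
rank ∂_0 = 0, rank ∂_1 = 4 ⇒ b_0 = 5 − 0 − 4 = 1; all invariant factors of ∂_1 are 1 so no torsion. So H_0 ≅ Z.
rank ∂_1 = 4, rank ∂_2 = 5 ⇒ b_1 = 10 − 4 − 5 = 1; all invariant factors of ∂_2 are 1 so no torsion. So H_1 ≅ Z.
rank ∂_2 = 5, rank ∂_3 = 0 ⇒ b_2 = 5 − 5 − 0 = 0. So H_2 ≅ 0.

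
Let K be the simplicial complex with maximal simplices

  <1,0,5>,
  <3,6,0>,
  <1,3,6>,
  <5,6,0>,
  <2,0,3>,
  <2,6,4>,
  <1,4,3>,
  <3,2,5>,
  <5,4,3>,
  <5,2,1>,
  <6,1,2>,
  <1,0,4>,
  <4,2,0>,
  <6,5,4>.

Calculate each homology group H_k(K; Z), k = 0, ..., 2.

Order the vertices as 0 < 1 < 2 < 3 < 4 < 5 < 6. Listing each simplex with vertices in this order, K has dimension 2 with simplices:

  0-simplices (7): [0], [1], [2], [3], [4], [5], [6]
  1-simplices (21): [0,1], [0,2], [0,3], [0,4], [0,5], [0,6], [1,2], [1,3], [1,4], [1,5], [1,6], [2,3], [2,4], [2,5], [2,6], [3,4], [3,5], [3,6], [4,5], [4,6], [5,6]
  2-simplices (14): [0,1,4], [0,1,5], [0,2,3], [0,2,4], [0,3,6], [0,5,6], [1,2,5], [1,2,6], [1,3,4], [1,3,6], [2,3,5], [2,4,6], [3,4,5], [4,5,6]

so the chain groups are C_0 ≅ Z^7, C_1 ≅ Z^21, C_2 ≅ Z^14.

∂_1: C_1 → C_0 is given by ∂[p,q] = [q] − [p].
The resulting 7×21 matrix has rank 6, and its Smith normal form has invariant factors (1,1,1,1,1,1).

Boundary ∂_2: C_2 → C_1 sends each 2-simplex [p,q,r] to [q,r] − [p,r] + [p,q]. For instance
  ∂[0,2,4] = [2,4] − [0,4] + [0,2],
  ∂[2,4,6] = [4,6] − [2,6] + [2,4].
This gives a 21×14 integer matrix of rank 13; reducing to Smith normal form yields diagonal entries (1,1,1,1,1,1,1,1,1,1,1,1,1).

Now H_k = ker ∂_k / im ∂_{k+1}, so:

  H_0: rank C_0 − rank ∂_1 = 7 − 6 = 1, and the invariant factors of ∂_1 are all 1, so H_0 ≅ Z.
  H_1: rank ker ∂_1 − rank ∂_2 = (21 − 6) − 13 = 2, and the invariant factors of ∂_2 are all 1, so H_1 ≅ Z^2.
  H_2: rank ker ∂_2 − rank ∂_3 = (14 − 13) − 0 = 1, and there is no ∂_3, so H_2 ≅ Z.

As a check, the Euler characteristic is 7 − 21 + 14 = 0, which agrees with 1 − 2 + 1 = 0.

H_0 = Z,  H_1 = Z^2,  H_2 = Z.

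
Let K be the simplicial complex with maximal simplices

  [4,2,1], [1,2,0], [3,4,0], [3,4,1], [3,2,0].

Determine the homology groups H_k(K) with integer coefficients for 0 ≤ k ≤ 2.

K has 5 vertices, 10 edges, 5 triangles.
rank ∂_0 = 0, rank ∂_1 = 4 ⇒ b_0 = 5 − 0 − 4 = 1; all invariant factors of ∂_1 are 1 so no torsion. So H_0 = Z.
rank ∂_1 = 4, rank ∂_2 = 5 ⇒ b_1 = 10 − 4 − 5 = 1; all invariant factors of ∂_2 are 1 so no torsion. So H_1 = Z.
rank ∂_2 = 5, rank ∂_3 = 0 ⇒ b_2 = 5 − 5 − 0 = 0. So H_2 = 0.

H_0 ≅ Z,  H_1 ≅ Z,  H_2 = 0.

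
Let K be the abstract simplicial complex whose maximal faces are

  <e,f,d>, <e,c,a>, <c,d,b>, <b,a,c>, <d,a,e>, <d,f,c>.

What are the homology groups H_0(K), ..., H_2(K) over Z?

H_0 = Z,  H_1 = Z,  H_2 = 0.

We work with the vertex ordering a < b < c < d < e < f. The simplices of K, each written with vertices in increasing order, are:

  0-simplices (6): a, b, c, d, e, f
  1-simplices (12): ab, ac, ad, ae, bc, bd, cd, ce, cf, de, df, ef
  2-simplices (6): abc, ace, ade, bcd, cdf, def

Hence C_0 ≅ Z^6, C_1 ≅ Z^12, C_2 ≅ Z^6.

The boundary map ∂_1: C_1 → C_0 maps an edge to its endpoints' difference, ∂[p,q] = q − p. For instance
  ∂ae = e − a.
The resulting 6×12 matrix has rank 5, and its Smith normal form has invariant factors (1,1,1,1,1).

The boundary map ∂_2: C_2 → C_1 acts by ∂[p,q,r] = [q,r] − [p,r] + [p,q]. For instance
  ∂cdf = df − cf + cd,
  ∂abc = bc − ac + ab.
This gives a 12×6 integer matrix of rank 6; reducing to Smith normal form yields diagonal entries (1,1,1,1,1,1).

Reading off H_k = ker ∂_k / im ∂_{k+1}:

  H_0: rank C_0 − rank ∂_1 = 6 − 5 = 1, and the invariant factors of ∂_1 are all 1, so H_0 ≅ Z.
  H_1: rank ker ∂_1 − rank ∂_2 = (12 − 5) − 6 = 1, and the invariant factors of ∂_2 are all 1, so H_1 ≅ Z.
  H_2: rank ker ∂_2 − rank ∂_3 = (6 − 6) − 0 = 0, and there is no ∂_3, so H_2 ≅ 0.

As a check, the Euler characteristic is 6 − 12 + 6 = 0, which agrees with 1 − 1 + 0 = 0.
(K is a triangulation of the cylinder S^1 x I.)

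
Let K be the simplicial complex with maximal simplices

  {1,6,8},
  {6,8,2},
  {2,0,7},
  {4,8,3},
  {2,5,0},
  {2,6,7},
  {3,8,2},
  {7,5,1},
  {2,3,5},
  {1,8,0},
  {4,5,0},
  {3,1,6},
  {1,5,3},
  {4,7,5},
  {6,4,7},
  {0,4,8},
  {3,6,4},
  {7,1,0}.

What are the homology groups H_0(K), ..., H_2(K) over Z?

Take the total order 0 < 1 < 2 < 3 < 4 < 5 < 6 < 7 < 8 on the vertex set. Then K (dimension 2) consists of the simplices:

  0-simplices (9): [0], [1], [2], [3], [4], [5], [6], [7], [8]
  1-simplices (27): (27 of them)
  2-simplices (18): [0,1,7], [0,1,8], [0,2,5], [0,2,7], [0,4,5], [0,4,8], [1,3,5], [1,3,6], [1,5,7], [1,6,8], [2,3,5], [2,3,8], [2,6,7], [2,6,8], [3,4,6], [3,4,8], [4,5,7], [4,6,7]

Hence C_0 ≅ Z^9, C_1 ≅ Z^27, C_2 ≅ Z^18.

∂_1: C_1 → C_0 sends each edge [p,q] (with p < q) to q − p.
The 9×27 boundary matrix has rank 8 and Smith normal form diag(1,1,1,1,1,1,1,1).

∂_2: C_2 → C_1 maps a triangle to the signed sum of its edges. For instance
  ∂[4,6,7] = [6,7] − [4,7] + [4,6],
  ∂[3,4,6] = [4,6] − [3,6] + [3,4].
This gives a 27×18 integer matrix of rank 18; reducing to Smith normal form yields diagonal entries (1,1,1,1,1,1,1,1,1,1,1,1,1,1,1,1,1,2).

From H_k ≅ ker(∂_k) / im(∂_{k+1}) we obtain:

  H_0: rank C_0 − rank ∂_1 = 9 − 8 = 1, and the invariant factors of ∂_1 are all 1, so H_0 ≅ Z.
  H_1: rank ker ∂_1 − rank ∂_2 = (27 − 8) − 18 = 1, and ∂_2 has invariant factor 2 > 1, so H_1 ≅ Z ⊕ Z/2.
  H_2: rank ker ∂_2 − rank ∂_3 = (18 − 18) − 0 = 0, and there is no ∂_3, so H_2 ≅ 0.

(K is a triangulation of the Klein bottle.)

H_0 ≅ Z,  H_1 ≅ Z ⊕ Z/2,  H_2 = 0.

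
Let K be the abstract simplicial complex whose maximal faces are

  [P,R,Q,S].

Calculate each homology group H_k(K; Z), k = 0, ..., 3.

Order the vertices as P < Q < R < S. Listing each simplex with vertices in this order, K has dimension 3 with simplices:

  0-simplices (4): P, Q, R, S
  1-simplices (6): PQ, PR, PS, QR, QS, RS
  2-simplices (4): PQR, PQS, PRS, QRS
  3-simplices (1): PQRS

Hence C_0 ≅ Z^4, C_1 ≅ Z^6, C_2 ≅ Z^4, C_3 ≅ Z^1.

Boundary ∂_1: C_1 → C_0 is given by ∂[p,q] = [q] − [p]. For instance
  ∂QS = S − Q.
As a 4×6 matrix over Z this has rank 3, with invariant factors (1,1,1).

The boundary map ∂_2: C_2 → C_1 acts by ∂[p,q,r] = [q,r] − [p,r] + [p,q]. For instance
  ∂PQR = QR − PR + PQ,
  ∂PQS = QS − PS + PQ.
The resulting 6×4 matrix has rank 3, and its Smith normal form has invariant factors (1,1,1).

∂_3: C_3 → C_2 sends each 3-simplex σ to the alternating sum Σ_i (−1)^i (σ with its i-th vertex removed). For instance
  ∂PQRS = QRS − PRS + PQS − PQR.
As a 4×1 matrix over Z this has rank 1, with invariant factors (1).

Reading off H_k = ker ∂_k / im ∂_{k+1}:

  H_0: rank C_0 − rank ∂_1 = 4 − 3 = 1, and the invariant factors of ∂_1 are all 1, so H_0 ≅ Z.
  H_1: rank ker ∂_1 − rank ∂_2 = (6 − 3) − 3 = 0, and the invariant factors of ∂_2 are all 1, so H_1 ≅ 0.
  H_2: rank ker ∂_2 − rank ∂_3 = (4 − 3) − 1 = 0, and the invariant factors of ∂_3 are all 1, so H_2 ≅ 0.
  H_3: rank ker ∂_3 − rank ∂_4 = (1 − 1) − 0 = 0, and there is no ∂_4, so H_3 ≅ 0.

As a check, the Euler characteristic is 4 − 6 + 4 − 1 = 1, which agrees with 1 − 0 + 0 − 0 = 1.
(K is a triangulation of the 3-simplex.)

H_0 ≅ Z,  H_1 = 0,  H_2 = 0,  H_3 = 0.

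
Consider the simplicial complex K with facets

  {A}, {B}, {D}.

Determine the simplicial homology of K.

H_0 ≅ Z^3.

We work with the vertex ordering A < B < D. The simplices of K, each written with vertices in increasing order, are:

  0-simplices (3): A, B, D

Hence C_0 ≅ Z^3.

Now H_k = ker ∂_k / im ∂_{k+1}, so:

  H_0: rank C_0 − rank ∂_1 = 3 − 0 = 3, and there is no ∂_1, so H_0 ≅ Z^3.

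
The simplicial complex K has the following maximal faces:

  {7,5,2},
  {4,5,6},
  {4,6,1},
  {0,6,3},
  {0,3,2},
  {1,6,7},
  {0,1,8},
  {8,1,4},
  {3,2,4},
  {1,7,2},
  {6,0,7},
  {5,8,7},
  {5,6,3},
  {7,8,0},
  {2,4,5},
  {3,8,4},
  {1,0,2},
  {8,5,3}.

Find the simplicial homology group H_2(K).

K has 9 vertices, 27 edges, 18 triangles.
rank ∂_2 = 18, rank ∂_3 = 0 ⇒ b_2 = 18 − 18 − 0 = 0. So H_2 = 0.

H_2 = 0.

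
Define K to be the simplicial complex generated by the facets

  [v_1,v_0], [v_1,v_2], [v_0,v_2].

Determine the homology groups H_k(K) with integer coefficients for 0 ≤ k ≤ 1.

Take the total order v_0 < v_1 < v_2 on the vertex set. Then K (dimension 1) consists of the simplices:

  0-simplices (3): [v_0], [v_1], [v_2]
  1-simplices (3): [v_0,v_1], [v_0,v_2], [v_1,v_2]

so the chain groups are C_0 ≅ Z^3, C_1 ≅ Z^3.

The boundary map ∂_1: C_1 → C_0 sends each edge [p,q] (with p < q) to q − p. For instance
  ∂[v_1,v_2] = [v_2] − [v_1].
As a 3×3 matrix over Z this has rank 2, with invariant factors (1,1).

Computing H_k = (kernel of ∂_k) / (image of ∂_{k+1}):

  H_0: rank C_0 − rank ∂_1 = 3 − 2 = 1, and the invariant factors of ∂_1 are all 1, so H_0 = Z.
  H_1: rank ker ∂_1 − rank ∂_2 = (3 − 2) − 0 = 1, and there is no ∂_2, so H_1 = Z.

(K is a triangulation of the circle S^1.)

H_0 ≅ Z,  H_1 ≅ Z.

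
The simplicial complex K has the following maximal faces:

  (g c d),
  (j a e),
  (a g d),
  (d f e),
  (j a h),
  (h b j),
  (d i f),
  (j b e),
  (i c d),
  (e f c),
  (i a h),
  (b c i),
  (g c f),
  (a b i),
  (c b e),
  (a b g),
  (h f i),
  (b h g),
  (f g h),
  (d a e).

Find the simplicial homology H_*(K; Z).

H_0 ≅ Z,  H_1 ≅ Z ⊕ Z/2Z,  H_2 = 0.

Order the vertices as a < b < c < d < e < f < g < h < i < j. Listing each simplex with vertices in this order, K has dimension 2 with simplices:

  0-simplices (10): a, b, c, d, e, f, g, h, i, j
  1-simplices (30): ab, ad, ae, ag, ah, ai, aj, bc, be, bg, bh, bi, bj, cd, ce, cf, cg, ci, de, df, dg, di, ef, ej, fg, fh, fi, gh, hi, hj
  2-simplices (20): abg, abi, ade, adg, aej, ahi, ahj, bce, bci, bej, bgh, bhj, cdg, cdi, cef, cfg, def, dfi, fgh, fhi

so the chain groups are C_0 ≅ Z^10, C_1 ≅ Z^30, C_2 ≅ Z^20.

Boundary ∂_1: C_1 → C_0 maps an edge to its endpoints' difference, ∂[p,q] = q − p.
This gives a 10×30 integer matrix of rank 9; reducing to Smith normal form yields diagonal entries (1,1,1,1,1,1,1,1,1).

∂_2: C_2 → C_1 sends each 2-simplex [p,q,r] to [q,r] − [p,r] + [p,q]. For instance
  ∂bej = ej − bj + be,
  ∂adg = dg − ag + ad.
The 30×20 boundary matrix has rank 20 and Smith normal form diag(1,1,1,1,1,1,1,1,1,1,1,1,1,1,1,1,1,1,1,2).

Computing H_k = (kernel of ∂_k) / (image of ∂_{k+1}):

  H_0: rank C_0 − rank ∂_1 = 10 − 9 = 1, and the invariant factors of ∂_1 are all 1, so H_0 = Z.
  H_1: rank ker ∂_1 − rank ∂_2 = (30 − 9) − 20 = 1, and ∂_2 has invariant factor 2 > 1, so H_1 = Z ⊕ Z/2Z.
  H_2: rank ker ∂_2 − rank ∂_3 = (20 − 20) − 0 = 0, and there is no ∂_3, so H_2 = 0.

(K is a triangulation of the Klein bottle.)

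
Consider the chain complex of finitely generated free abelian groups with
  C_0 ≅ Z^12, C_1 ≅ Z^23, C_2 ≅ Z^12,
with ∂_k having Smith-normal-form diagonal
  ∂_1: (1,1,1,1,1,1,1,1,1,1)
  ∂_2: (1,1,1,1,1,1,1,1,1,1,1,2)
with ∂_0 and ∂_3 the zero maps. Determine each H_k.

H_0 ≅ Z^2,  H_1 ≅ Z ⊕ Z/2Z,  H_2 = 0.

H_0: b_0 = 12 − 0 − 10 = 2; torsion from ∂_1 factors > 1: none. So H_0 ≅ Z^2.
H_1: b_1 = 23 − 10 − 12 = 1; torsion from ∂_2 factors > 1: [2]. So H_1 ≅ Z ⊕ Z/2Z.
H_2: b_2 = 12 − 12 − 0 = 0; torsion from ∂_3 factors > 1: none. So H_2 ≅ 0.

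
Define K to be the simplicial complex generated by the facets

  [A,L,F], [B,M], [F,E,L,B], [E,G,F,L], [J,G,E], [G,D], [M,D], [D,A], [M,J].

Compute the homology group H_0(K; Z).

K has 9 vertices, 18 edges, 9 triangles, 2 3-simplices.
rank ∂_0 = 0, rank ∂_1 = 8 ⇒ b_0 = 9 − 0 − 8 = 1; all invariant factors of ∂_1 are 1 so no torsion. So H_0 ≅ Z.

H_0 ≅ Z.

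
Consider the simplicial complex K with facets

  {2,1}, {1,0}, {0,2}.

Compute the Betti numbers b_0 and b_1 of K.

b_0 = 1, b_1 = 1.

Fix the vertex order 0 < 1 < 2 and write every simplex with vertices in increasing order. Then dim K = 1 and the simplices of K are:

  0-simplices (3): [0], [1], [2]
  1-simplices (3): [0,1], [0,2], [1,2]

so the chain groups are C_0 ≅ Z^3, C_1 ≅ Z^3.

The boundary map ∂_1: C_1 → C_0 is given by ∂[p,q] = [q] − [p].
As a 3×3 matrix over Z this has rank 2, with invariant factors (1,1).

From H_k ≅ ker(∂_k) / im(∂_{k+1}) we obtain:

  H_0: rank C_0 − rank ∂_1 = 3 − 2 = 1, and the invariant factors of ∂_1 are all 1, so H_0 = Z.
  H_1: rank ker ∂_1 − rank ∂_2 = (3 − 2) − 0 = 1, and there is no ∂_2, so H_1 = Z.

As a check, the Euler characteristic is 3 − 3 = 0, which agrees with 1 − 1 = 0.

Hence the Betti numbers are b_0 = 1, b_1 = 1.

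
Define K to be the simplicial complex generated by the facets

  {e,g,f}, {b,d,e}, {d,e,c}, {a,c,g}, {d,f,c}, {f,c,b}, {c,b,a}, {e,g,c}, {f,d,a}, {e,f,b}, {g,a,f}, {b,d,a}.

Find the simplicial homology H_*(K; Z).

H_0 = Z,  H_1 = Z/2,  H_2 = 0.

Order the vertices as a < b < c < d < e < f < g. Listing each simplex with vertices in this order, K has dimension 2 with simplices:

  0-simplices (7): a, b, c, d, e, f, g
  1-simplices (18): ab, ac, ad, af, ag, bc, bd, be, bf, cd, ce, cf, cg, de, df, ef, eg, fg
  2-simplices (12): abc, abd, acg, adf, afg, bcf, bde, bef, cde, cdf, ceg, efg

giving chain groups C_0 ≅ Z^7, C_1 ≅ Z^18, C_2 ≅ Z^12.

Boundary ∂_1: C_1 → C_0 maps an edge to its endpoints' difference, ∂[p,q] = q − p.
This gives a 7×18 integer matrix of rank 6; reducing to Smith normal form yields diagonal entries (1,1,1,1,1,1).

The boundary map ∂_2: C_2 → C_1 sends each 2-simplex [p,q,r] to [q,r] − [p,r] + [p,q]. For instance
  ∂abc = bc − ac + ab,
  ∂efg = fg − eg + ef.
The resulting 18×12 matrix has rank 12, and its Smith normal form has invariant factors (1,1,1,1,1,1,1,1,1,1,1,2).

Reading off H_k = ker ∂_k / im ∂_{k+1}:

  H_0: rank C_0 − rank ∂_1 = 7 − 6 = 1, and the invariant factors of ∂_1 are all 1, so H_0 = Z.
  H_1: rank ker ∂_1 − rank ∂_2 = (18 − 6) − 12 = 0, and ∂_2 has invariant factor 2 > 1, so H_1 = Z/2.
  H_2: rank ker ∂_2 − rank ∂_3 = (12 − 12) − 0 = 0, and there is no ∂_3, so H_2 = 0.

As a check, the Euler characteristic is 7 − 18 + 12 = 1, which agrees with 1 − 0 + 0 = 1.
(K is a triangulation of the real projective plane RP^2.)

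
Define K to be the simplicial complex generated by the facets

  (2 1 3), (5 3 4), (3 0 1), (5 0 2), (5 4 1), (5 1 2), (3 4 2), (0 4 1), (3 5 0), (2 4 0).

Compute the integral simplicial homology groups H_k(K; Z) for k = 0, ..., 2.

H_0 = Z,  H_1 = Z/2,  H_2 = 0.

K has 6 vertices, 15 edges, 10 triangles.
rank ∂_0 = 0, rank ∂_1 = 5 ⇒ b_0 = 6 − 0 − 5 = 1; all invariant factors of ∂_1 are 1 so no torsion. So H_0 ≅ Z.
rank ∂_1 = 5, rank ∂_2 = 10 ⇒ b_1 = 15 − 5 − 10 = 0; ∂_2 has invariant factor(s) [2] giving torsion. So H_1 ≅ Z/2.
rank ∂_2 = 10, rank ∂_3 = 0 ⇒ b_2 = 10 − 10 − 0 = 0. So H_2 ≅ 0.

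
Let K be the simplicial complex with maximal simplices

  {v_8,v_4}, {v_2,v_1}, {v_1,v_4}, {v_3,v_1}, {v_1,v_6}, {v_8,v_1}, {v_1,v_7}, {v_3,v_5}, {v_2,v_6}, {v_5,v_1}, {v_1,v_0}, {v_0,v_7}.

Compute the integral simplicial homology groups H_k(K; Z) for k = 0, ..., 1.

H_0 ≅ Z,  H_1 ≅ Z^4.

Take the total order v_0 < v_1 < v_2 < v_3 < v_4 < v_5 < v_6 < v_7 < v_8 on the vertex set. Then K (dimension 1) consists of the simplices:

  0-simplices (9): [v_0], [v_1], [v_2], [v_3], [v_4], [v_5], [v_6], [v_7], [v_8]
  1-simplices (12): [v_0,v_1], [v_0,v_7], [v_1,v_2], [v_1,v_3], [v_1,v_4], [v_1,v_5], [v_1,v_6], [v_1,v_7], [v_1,v_8], [v_2,v_6], [v_3,v_5], [v_4,v_8]

giving chain groups C_0 ≅ Z^9, C_1 ≅ Z^12.

The boundary map ∂_1: C_1 → C_0 maps an edge to its endpoints' difference, ∂[p,q] = q − p.
The resulting 9×12 matrix has rank 8, and its Smith normal form has invariant factors (1,1,1,1,1,1,1,1).

Computing H_k = (kernel of ∂_k) / (image of ∂_{k+1}):

  H_0: rank C_0 − rank ∂_1 = 9 − 8 = 1, and the invariant factors of ∂_1 are all 1, so H_0 ≅ Z.
  H_1: rank ker ∂_1 − rank ∂_2 = (12 − 8) − 0 = 4, and there is no ∂_2, so H_1 ≅ Z^4.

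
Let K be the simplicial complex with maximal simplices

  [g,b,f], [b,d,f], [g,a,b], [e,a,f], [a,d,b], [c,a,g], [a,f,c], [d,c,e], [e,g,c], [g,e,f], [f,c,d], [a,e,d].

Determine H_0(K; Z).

Order the vertices as a < b < c < d < e < f < g. Listing each simplex with vertices in this order, K has dimension 2 with simplices:

  0-simplices (7): a, b, c, d, e, f, g
  1-simplices (18): ab, ac, ad, ae, af, ag, bd, bf, bg, cd, ce, cf, cg, de, df, ef, eg, fg
  2-simplices (12): abd, abg, acf, acg, ade, aef, bdf, bfg, cde, cdf, ceg, efg

so the chain groups are C_0 ≅ Z^7, C_1 ≅ Z^18, C_2 ≅ Z^12.

The boundary map ∂_1: C_1 → C_0 sends each edge [p,q] (with p < q) to q − p.
As a 7×18 matrix over Z this has rank 6, with invariant factors (1,1,1,1,1,1).

The boundary map ∂_2: C_2 → C_1 acts by ∂[p,q,r] = [q,r] − [p,r] + [p,q]. For instance
  ∂ade = de − ae + ad,
  ∂ceg = eg − cg + ce.
As a 18×12 matrix over Z this has rank 12, with invariant factors (1,1,1,1,1,1,1,1,1,1,1,2).

Reading off H_k = ker ∂_k / im ∂_{k+1}:

  H_0: rank C_0 − rank ∂_1 = 7 − 6 = 1, and the invariant factors of ∂_1 are all 1, so H_0 ≅ Z.

H_0 ≅ Z.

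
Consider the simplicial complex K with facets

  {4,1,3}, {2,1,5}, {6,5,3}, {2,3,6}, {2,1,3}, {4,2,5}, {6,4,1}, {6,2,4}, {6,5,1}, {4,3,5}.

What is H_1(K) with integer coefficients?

H_1 = Z/2.

K has 6 vertices, 15 edges, 10 triangles.
rank ∂_1 = 5, rank ∂_2 = 10 ⇒ b_1 = 15 − 5 − 10 = 0; ∂_2 has invariant factor(s) [2] giving torsion. So H_1 ≅ Z/2.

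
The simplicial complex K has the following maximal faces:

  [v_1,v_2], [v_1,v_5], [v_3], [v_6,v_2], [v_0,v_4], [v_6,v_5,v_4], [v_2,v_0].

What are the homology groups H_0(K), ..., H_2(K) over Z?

K has 7 vertices, 8 edges, 1 triangle.
rank ∂_0 = 0, rank ∂_1 = 5 ⇒ b_0 = 7 − 0 − 5 = 2; all invariant factors of ∂_1 are 1 so no torsion. So H_0 = Z^2.
rank ∂_1 = 5, rank ∂_2 = 1 ⇒ b_1 = 8 − 5 − 1 = 2; all invariant factors of ∂_2 are 1 so no torsion. So H_1 = Z^2.
rank ∂_2 = 1, rank ∂_3 = 0 ⇒ b_2 = 1 − 1 − 0 = 0. So H_2 = 0.

H_0 ≅ Z^2,  H_1 ≅ Z^2,  H_2 = 0.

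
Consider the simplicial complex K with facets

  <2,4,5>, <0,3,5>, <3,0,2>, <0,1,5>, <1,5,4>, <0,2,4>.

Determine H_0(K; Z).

H_0 ≅ Z.

K has 6 vertices, 12 edges, 6 triangles.
rank ∂_0 = 0, rank ∂_1 = 5 ⇒ b_0 = 6 − 0 − 5 = 1; all invariant factors of ∂_1 are 1 so no torsion. So H_0 ≅ Z.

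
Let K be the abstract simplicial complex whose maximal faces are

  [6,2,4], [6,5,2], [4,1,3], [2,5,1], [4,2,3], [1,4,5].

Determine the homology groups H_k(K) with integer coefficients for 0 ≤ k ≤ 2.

Fix the vertex order 1 < 2 < 3 < 4 < 5 < 6 and write every simplex with vertices in increasing order. Then dim K = 2 and the simplices of K are:

  0-simplices (6): [1], [2], [3], [4], [5], [6]
  1-simplices (12): [1,2], [1,3], [1,4], [1,5], [2,3], [2,4], [2,5], [2,6], [3,4], [4,5], [4,6], [5,6]
  2-simplices (6): [1,2,5], [1,3,4], [1,4,5], [2,3,4], [2,4,6], [2,5,6]

giving chain groups C_0 ≅ Z^6, C_1 ≅ Z^12, C_2 ≅ Z^6.

Boundary ∂_1: C_1 → C_0 is given by ∂[p,q] = [q] − [p]. For instance
  ∂[4,6] = [6] − [4].
As a 6×12 matrix over Z this has rank 5, with invariant factors (1,1,1,1,1).

The boundary map ∂_2: C_2 → C_1 acts by ∂[p,q,r] = [q,r] − [p,r] + [p,q]. For instance
  ∂[2,4,6] = [4,6] − [2,6] + [2,4],
  ∂[1,2,5] = [2,5] − [1,5] + [1,2].
This gives a 12×6 integer matrix of rank 6; reducing to Smith normal form yields diagonal entries (1,1,1,1,1,1).

Now H_k = ker ∂_k / im ∂_{k+1}, so:

  H_0: rank C_0 − rank ∂_1 = 6 − 5 = 1, and the invariant factors of ∂_1 are all 1, so H_0 ≅ Z.
  H_1: rank ker ∂_1 − rank ∂_2 = (12 − 5) − 6 = 1, and the invariant factors of ∂_2 are all 1, so H_1 ≅ Z.
  H_2: rank ker ∂_2 − rank ∂_3 = (6 − 6) − 0 = 0, and there is no ∂_3, so H_2 ≅ 0.

H_0 = Z,  H_1 = Z,  H_2 = 0.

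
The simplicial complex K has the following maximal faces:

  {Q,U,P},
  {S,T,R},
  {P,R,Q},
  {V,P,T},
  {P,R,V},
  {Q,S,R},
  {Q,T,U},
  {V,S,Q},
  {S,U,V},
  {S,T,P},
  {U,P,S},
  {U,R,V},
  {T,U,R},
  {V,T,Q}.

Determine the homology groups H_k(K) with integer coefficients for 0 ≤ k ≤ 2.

Order the vertices as P < Q < R < S < T < U < V. Listing each simplex with vertices in this order, K has dimension 2 with simplices:

  0-simplices (7): P, Q, R, S, T, U, V
  1-simplices (21): PQ, PR, PS, PT, PU, PV, QR, QS, QT, QU, QV, RS, RT, RU, RV, ST, SU, SV, TU, TV, UV
  2-simplices (14): PQR, PQU, PRV, PST, PSU, PTV, QRS, QSV, QTU, QTV, RST, RTU, RUV, SUV

giving chain groups C_0 ≅ Z^7, C_1 ≅ Z^21, C_2 ≅ Z^14.

Boundary ∂_1: C_1 → C_0 is given by ∂[p,q] = [q] − [p]. For instance
  ∂TV = V − T.
The 7×21 boundary matrix has rank 6 and Smith normal form diag(1,1,1,1,1,1).

Boundary ∂_2: C_2 → C_1 acts by ∂[p,q,r] = [q,r] − [p,r] + [p,q]. For instance
  ∂RTU = TU − RU + RT,
  ∂PQR = QR − PR + PQ.
The 21×14 boundary matrix has rank 13 and Smith normal form diag(1,1,1,1,1,1,1,1,1,1,1,1,1).

Computing H_k = (kernel of ∂_k) / (image of ∂_{k+1}):

  H_0: rank C_0 − rank ∂_1 = 7 − 6 = 1, and the invariant factors of ∂_1 are all 1, so H_0 ≅ Z.
  H_1: rank ker ∂_1 − rank ∂_2 = (21 − 6) − 13 = 2, and the invariant factors of ∂_2 are all 1, so H_1 ≅ Z^2.
  H_2: rank ker ∂_2 − rank ∂_3 = (14 − 13) − 0 = 1, and there is no ∂_3, so H_2 ≅ Z.

As a check, the Euler characteristic is 7 − 21 + 14 = 0, which agrees with 1 − 2 + 1 = 0.
(K is a triangulation of the torus T^2.)

H_0 = Z,  H_1 = Z^2,  H_2 = Z.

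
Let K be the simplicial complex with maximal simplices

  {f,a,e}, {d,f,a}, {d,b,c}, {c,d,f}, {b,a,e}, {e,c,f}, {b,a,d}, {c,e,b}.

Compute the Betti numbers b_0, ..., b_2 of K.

Fix the vertex order a < b < c < d < e < f and write every simplex with vertices in increasing order. Then dim K = 2 and the simplices of K are:

  0-simplices (6): a, b, c, d, e, f
  1-simplices (12): ab, ad, ae, af, bc, bd, be, cd, ce, cf, df, ef
  2-simplices (8): abd, abe, adf, aef, bcd, bce, cdf, cef

so the chain groups are C_0 ≅ Z^6, C_1 ≅ Z^12, C_2 ≅ Z^8.

∂_1: C_1 → C_0 sends each edge [p,q] (with p < q) to q − p.
As a 6×12 matrix over Z this has rank 5, with invariant factors (1,1,1,1,1).

Boundary ∂_2: C_2 → C_1 sends each 2-simplex [p,q,r] to [q,r] − [p,r] + [p,q]. For instance
  ∂adf = df − af + ad,
  ∂cdf = df − cf + cd.
The 12×8 boundary matrix has rank 7 and Smith normal form diag(1,1,1,1,1,1,1).

Now H_k = ker ∂_k / im ∂_{k+1}, so:

  H_0: rank C_0 − rank ∂_1 = 6 − 5 = 1, and the invariant factors of ∂_1 are all 1, so H_0 = Z.
  H_1: rank ker ∂_1 − rank ∂_2 = (12 − 5) − 7 = 0, and the invariant factors of ∂_2 are all 1, so H_1 = 0.
  H_2: rank ker ∂_2 − rank ∂_3 = (8 − 7) − 0 = 1, and there is no ∂_3, so H_2 = Z.

Hence the Betti numbers are b_0 = 1, b_1 = 0, b_2 = 1.

b_0 = 1, b_1 = 0, b_2 = 1.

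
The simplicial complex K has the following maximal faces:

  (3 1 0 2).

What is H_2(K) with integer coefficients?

Order the vertices as 0 < 1 < 2 < 3. Listing each simplex with vertices in this order, K has dimension 3 with simplices:

  0-simplices (4): [0], [1], [2], [3]
  1-simplices (6): [0,1], [0,2], [0,3], [1,2], [1,3], [2,3]
  2-simplices (4): [0,1,2], [0,1,3], [0,2,3], [1,2,3]
  3-simplices (1): [0,1,2,3]

giving chain groups C_0 ≅ Z^4, C_1 ≅ Z^6, C_2 ≅ Z^4, C_3 ≅ Z^1.

The boundary map ∂_1: C_1 → C_0 sends each edge [p,q] (with p < q) to q − p. For instance
  ∂[1,2] = [2] − [1].
The 4×6 boundary matrix has rank 3 and Smith normal form diag(1,1,1).

∂_2: C_2 → C_1 sends each 2-simplex [p,q,r] to [q,r] − [p,r] + [p,q]. For instance
  ∂[0,1,2] = [1,2] − [0,2] + [0,1],
  ∂[0,1,3] = [1,3] − [0,3] + [0,1].
As a 6×4 matrix over Z this has rank 3, with invariant factors (1,1,1).

The boundary map ∂_3: C_3 → C_2 sends each 3-simplex σ to the alternating sum Σ_i (−1)^i (σ with its i-th vertex removed). For instance
  ∂[0,1,2,3] = [1,2,3] − [0,2,3] + [0,1,3] − [0,1,2].
This gives a 4×1 integer matrix of rank 1; reducing to Smith normal form yields diagonal entries (1).

Now H_k = ker ∂_k / im ∂_{k+1}, so:

  H_2: rank ker ∂_2 − rank ∂_3 = (4 − 3) − 1 = 0, and the invariant factors of ∂_3 are all 1, so H_2 ≅ 0.

(K is a triangulation of the 3-simplex.)

H_2 = 0.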